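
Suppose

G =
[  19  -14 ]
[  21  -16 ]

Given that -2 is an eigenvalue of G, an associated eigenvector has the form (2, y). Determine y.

We need (G + 2I)v = 0.
G + 2I = [[21, -14], [21, -14]].
Row 1: (21)·2 + (-14)·y = 0
Row 2: (21)·2 + (-14)·y = 0
Solving gives y = 3.
Check: G·(2, 3) = (-4, -6) = -2·(2, 3).

3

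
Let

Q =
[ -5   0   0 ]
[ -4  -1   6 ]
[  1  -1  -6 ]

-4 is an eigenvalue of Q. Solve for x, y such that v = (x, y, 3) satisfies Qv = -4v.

We need (Q + 4I)v = 0.
Q + 4I = [[-1, 0, 0], [-4, 3, 6], [1, -1, -2]].
Row 1: (-1)·x + (0)·y + (0)·3 = 0
Row 2: (-4)·x + (3)·y + (6)·3 = 0
Row 3: (1)·x + (-1)·y + (-2)·3 = 0
Solving gives x = 0, y = -6.
Check: Q·(0, -6, 3) = (0, 24, -12) = -4·(0, -6, 3).

0, -6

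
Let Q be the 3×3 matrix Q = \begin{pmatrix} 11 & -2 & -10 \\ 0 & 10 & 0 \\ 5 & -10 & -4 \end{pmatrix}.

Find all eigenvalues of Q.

1, 6, 10

Compute the characteristic polynomial p(μ) = det(μI - Q).
Cofactor expansion gives p(μ) = μ^3 - 17μ^2 + 76μ - 60.
Rational-root test: μ = 6 gives p(6) = 0.
Factor out (μ - 6): p(μ) = (μ - 6)·(μ^2 - 11μ + 10).
The quadratic factors as (μ - 1)·(μ - 10).
Eigenvalues: 1, 6, 10.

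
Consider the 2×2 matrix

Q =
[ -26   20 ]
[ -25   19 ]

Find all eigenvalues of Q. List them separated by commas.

det(Q - lambda·I) = (-26 - lambda)(19 - lambda) - (20)·(-25) = lambda^2 + 7·lambda + 6.
This factors as (lambda + 6)·(lambda + 1) = 0.
Eigenvalues: -6, -1.

-6, -1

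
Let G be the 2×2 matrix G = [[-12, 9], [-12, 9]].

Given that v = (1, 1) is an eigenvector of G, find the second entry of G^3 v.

-27

First find the eigenvalue: Gv = (-3, -3) = -3·(1, 1), so λ = -3.
Then G^3 v = λ^3·v = (-3)^3·(1, 1) = -27·(1, 1) = (-27, -27).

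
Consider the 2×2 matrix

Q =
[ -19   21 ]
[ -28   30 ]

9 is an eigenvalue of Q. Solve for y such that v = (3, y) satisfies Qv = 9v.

We need (Q - 9I)v = 0.
Q - 9I = [[-28, 21], [-28, 21]].
Row 1: (-28)·3 + (21)·y = 0
Row 2: (-28)·3 + (21)·y = 0
Solving gives y = 4.
Check: Q·(3, 4) = (27, 36) = 9·(3, 4).

4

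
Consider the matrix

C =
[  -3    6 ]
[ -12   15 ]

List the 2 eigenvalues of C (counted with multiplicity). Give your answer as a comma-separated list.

3, 9

det(C - rI) = (-3 - r)(15 - r) - (6)·(-12) = r^2 - 12r + 27.
This factors as (r - 3)·(r - 9) = 0.
Eigenvalues: 3, 9.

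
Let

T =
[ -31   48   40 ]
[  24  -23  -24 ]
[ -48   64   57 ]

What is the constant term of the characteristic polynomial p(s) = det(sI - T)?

p(0) = det(0·I − T) = det(−T) = (−1)^3·det(T).
det(T) = -63, so p(0) = 63.

63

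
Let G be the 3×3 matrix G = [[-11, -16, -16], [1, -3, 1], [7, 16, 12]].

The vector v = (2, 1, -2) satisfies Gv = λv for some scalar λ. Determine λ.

Compute Gv: G·(2, 1, -2) = (-6, -3, 6).
Since Gv = λv, compare component 1: -6 = λ·2, so λ = -3.

-3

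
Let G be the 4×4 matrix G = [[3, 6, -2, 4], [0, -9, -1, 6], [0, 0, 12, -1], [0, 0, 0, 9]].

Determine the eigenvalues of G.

-9, 3, 9, 12

G is upper triangular, so its eigenvalues are the diagonal entries.
Diagonal: 3, -9, 12, 9.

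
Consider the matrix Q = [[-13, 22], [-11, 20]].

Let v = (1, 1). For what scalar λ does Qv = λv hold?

Compute Qv: Q·(1, 1) = (9, 9).
Since Qv = λv, compare component 1: 9 = λ·1, so λ = 9.

9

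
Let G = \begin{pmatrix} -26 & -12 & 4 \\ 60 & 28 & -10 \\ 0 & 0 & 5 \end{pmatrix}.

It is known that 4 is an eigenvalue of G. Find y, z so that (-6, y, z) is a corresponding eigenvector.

We need (G - 4I)v = 0.
G - 4I = [[-30, -12, 4], [60, 24, -10], [0, 0, 1]].
Row 1: (-30)·-6 + (-12)·y + (4)·z = 0
Row 2: (60)·-6 + (24)·y + (-10)·z = 0
Row 3: (0)·-6 + (0)·y + (1)·z = 0
Solving gives y = 15, z = 0.
Check: G·(-6, 15, 0) = (-24, 60, 0) = 4·(-6, 15, 0).

15, 0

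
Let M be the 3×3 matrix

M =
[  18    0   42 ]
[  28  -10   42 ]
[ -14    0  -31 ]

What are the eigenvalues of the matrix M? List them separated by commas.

The characteristic polynomial is p(λ) = det(λI - M).
Expanding the 3×3 determinant: p(λ) = λ^3 + 23λ^2 + 160λ + 300.
Try λ = -3: p(-3) = 0, so -3 is a root.
Factor out (λ + 3): p(λ) = (λ + 3)·(λ^2 + 20λ + 100).
The quadratic factor is (λ + 10)^2.
Eigenvalues: -10, -10, -3.

-10, -10, -3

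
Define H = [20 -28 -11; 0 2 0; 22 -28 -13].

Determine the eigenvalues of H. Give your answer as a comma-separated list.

Compute the characteristic polynomial p(λ) = det(λI - H).
Expanding along the first row, p(λ) = λ^3 - 9λ^2 - 4λ + 36.
Rational-root test: λ = -2 gives p(-2) = 0.
Factor out (λ + 2): p(λ) = (λ + 2)·(λ^2 - 11λ + 18).
The quadratic factors as (λ - 2)·(λ - 9).
Eigenvalues: -2, 2, 9.

-2, 2, 9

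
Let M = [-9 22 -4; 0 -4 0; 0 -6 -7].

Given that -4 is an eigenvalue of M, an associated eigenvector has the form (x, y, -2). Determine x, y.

6, 1

We need (M + 4I)v = 0.
M + 4I = [[-5, 22, -4], [0, 0, 0], [0, -6, -3]].
Row 1: (-5)·x + (22)·y + (-4)·-2 = 0
Row 2: (0)·x + (0)·y + (0)·-2 = 0
Row 3: (0)·x + (-6)·y + (-3)·-2 = 0
Solving gives x = 6, y = 1.
Check: M·(6, 1, -2) = (-24, -4, 8) = -4·(6, 1, -2).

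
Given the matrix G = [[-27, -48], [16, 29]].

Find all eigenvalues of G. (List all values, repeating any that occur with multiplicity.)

det(G - rI) = (-27 - r)(29 - r) - (-48)·(16) = r^2 - 2r - 15.
This factors as (r + 3)·(r - 5) = 0.
Eigenvalues: -3, 5.

-3, 5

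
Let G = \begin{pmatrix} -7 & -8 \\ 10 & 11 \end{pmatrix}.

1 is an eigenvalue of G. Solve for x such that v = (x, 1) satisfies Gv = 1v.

We need (G - 1I)v = 0.
G - 1I = [[-8, -8], [10, 10]].
Row 1: (-8)·x + (-8)·1 = 0
Row 2: (10)·x + (10)·1 = 0
Solving gives x = -1.
Check: G·(-1, 1) = (-1, 1) = 1·(-1, 1).

-1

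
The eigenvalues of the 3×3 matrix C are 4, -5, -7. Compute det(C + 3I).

If C has eigenvalues 4, -5, -7, then C + 3I has eigenvalues 7, -2, -4.
det(C + 3I) = (7) · (-2) · (-4) = 56.

56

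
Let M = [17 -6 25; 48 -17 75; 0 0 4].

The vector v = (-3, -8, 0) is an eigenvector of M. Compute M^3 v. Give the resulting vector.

First find the eigenvalue: Mv = (-3, -8, 0) = 1·(-3, -8, 0), so λ = 1.
Then M^3 v = λ^3·v = 1^3·(-3, -8, 0) = 1·(-3, -8, 0) = (-3, -8, 0).

(-3, -8, 0)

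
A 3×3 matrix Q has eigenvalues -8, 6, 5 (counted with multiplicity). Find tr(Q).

3

trace(Q) is the sum of the eigenvalues: (-8) + (6) + (5) = 3.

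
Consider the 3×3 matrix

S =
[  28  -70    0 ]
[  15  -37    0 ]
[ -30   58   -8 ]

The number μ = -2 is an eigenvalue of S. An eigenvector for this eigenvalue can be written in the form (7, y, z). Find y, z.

3, -6

We need (S + 2I)v = 0.
S + 2I = [[30, -70, 0], [15, -35, 0], [-30, 58, -6]].
Row 1: (30)·7 + (-70)·y + (0)·z = 0
Row 2: (15)·7 + (-35)·y + (0)·z = 0
Row 3: (-30)·7 + (58)·y + (-6)·z = 0
Solving gives y = 3, z = -6.
Check: S·(7, 3, -6) = (-14, -6, 12) = -2·(7, 3, -6).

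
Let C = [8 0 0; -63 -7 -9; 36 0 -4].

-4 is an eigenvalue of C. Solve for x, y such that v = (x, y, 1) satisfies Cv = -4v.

0, -3

We need (C + 4I)v = 0.
C + 4I = [[12, 0, 0], [-63, -3, -9], [36, 0, 0]].
Row 1: (12)·x + (0)·y + (0)·1 = 0
Row 2: (-63)·x + (-3)·y + (-9)·1 = 0
Row 3: (36)·x + (0)·y + (0)·1 = 0
Solving gives x = 0, y = -3.
Check: C·(0, -3, 1) = (0, 12, -4) = -4·(0, -3, 1).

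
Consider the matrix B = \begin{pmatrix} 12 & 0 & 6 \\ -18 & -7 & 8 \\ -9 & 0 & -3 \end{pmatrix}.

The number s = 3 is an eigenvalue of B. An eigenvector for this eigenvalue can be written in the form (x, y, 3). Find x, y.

-2, 6

We need (B - 3I)v = 0.
B - 3I = [[9, 0, 6], [-18, -10, 8], [-9, 0, -6]].
Row 1: (9)·x + (0)·y + (6)·3 = 0
Row 2: (-18)·x + (-10)·y + (8)·3 = 0
Row 3: (-9)·x + (0)·y + (-6)·3 = 0
Solving gives x = -2, y = 6.
Check: B·(-2, 6, 3) = (-6, 18, 9) = 3·(-2, 6, 3).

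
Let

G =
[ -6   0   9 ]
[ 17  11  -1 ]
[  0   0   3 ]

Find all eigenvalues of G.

The characteristic polynomial is p(t) = det(tI - G).
Cofactor expansion gives p(t) = t^3 - 8t^2 - 51t + 198.
Rational-root test: t = -6 gives p(-6) = 0.
Dividing by (t + 6) leaves t^2 - 14t + 33.
The quadratic factors as (t - 3)·(t - 11).
Eigenvalues: -6, 3, 11.

-6, 3, 11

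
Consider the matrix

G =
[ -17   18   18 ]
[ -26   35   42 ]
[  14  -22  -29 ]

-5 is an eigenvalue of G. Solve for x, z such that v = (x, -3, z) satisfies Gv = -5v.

-3, 1

We need (G + 5I)v = 0.
G + 5I = [[-12, 18, 18], [-26, 40, 42], [14, -22, -24]].
Row 1: (-12)·x + (18)·-3 + (18)·z = 0
Row 2: (-26)·x + (40)·-3 + (42)·z = 0
Row 3: (14)·x + (-22)·-3 + (-24)·z = 0
Solving gives x = -3, z = 1.
Check: G·(-3, -3, 1) = (15, 15, -5) = -5·(-3, -3, 1).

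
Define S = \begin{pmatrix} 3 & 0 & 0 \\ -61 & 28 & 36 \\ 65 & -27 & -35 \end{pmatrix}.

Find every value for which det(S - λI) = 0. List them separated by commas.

-8, 1, 3

Set up det(rI - S) = 0.
Expanding the 3×3 determinant: p(r) = r^3 + 4r^2 - 29r + 24.
Rational-root test: r = 1 gives p(1) = 0.
Dividing by (r - 1) leaves r^2 + 5r - 24.
The quadratic factors as (r + 8)·(r - 3).
Eigenvalues: -8, 1, 3.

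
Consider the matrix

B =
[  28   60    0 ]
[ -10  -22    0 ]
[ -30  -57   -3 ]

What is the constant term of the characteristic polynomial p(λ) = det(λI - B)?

-48

p(0) = det(0·I − B) = det(−B) = (−1)^3·det(B).
det(B) = 48, so p(0) = -48.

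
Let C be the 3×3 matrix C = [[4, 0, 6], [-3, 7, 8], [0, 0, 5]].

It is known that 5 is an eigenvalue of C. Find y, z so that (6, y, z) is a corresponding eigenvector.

We need (C - 5I)v = 0.
C - 5I = [[-1, 0, 6], [-3, 2, 8], [0, 0, 0]].
Row 1: (-1)·6 + (0)·y + (6)·z = 0
Row 2: (-3)·6 + (2)·y + (8)·z = 0
Row 3: (0)·6 + (0)·y + (0)·z = 0
Solving gives y = 5, z = 1.
Check: C·(6, 5, 1) = (30, 25, 5) = 5·(6, 5, 1).

5, 1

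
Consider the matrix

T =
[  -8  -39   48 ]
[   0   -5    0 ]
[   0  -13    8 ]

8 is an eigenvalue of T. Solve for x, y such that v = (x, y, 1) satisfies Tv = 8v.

3, 0

We need (T - 8I)v = 0.
T - 8I = [[-16, -39, 48], [0, -13, 0], [0, -13, 0]].
Row 1: (-16)·x + (-39)·y + (48)·1 = 0
Row 2: (0)·x + (-13)·y + (0)·1 = 0
Row 3: (0)·x + (-13)·y + (0)·1 = 0
Solving gives x = 3, y = 0.
Check: T·(3, 0, 1) = (24, 0, 8) = 8·(3, 0, 1).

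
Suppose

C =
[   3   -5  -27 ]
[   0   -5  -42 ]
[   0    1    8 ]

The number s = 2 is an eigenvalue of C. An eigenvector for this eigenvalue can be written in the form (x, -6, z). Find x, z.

-3, 1

We need (C - 2I)v = 0.
C - 2I = [[1, -5, -27], [0, -7, -42], [0, 1, 6]].
Row 1: (1)·x + (-5)·-6 + (-27)·z = 0
Row 2: (0)·x + (-7)·-6 + (-42)·z = 0
Row 3: (0)·x + (1)·-6 + (6)·z = 0
Solving gives x = -3, z = 1.
Check: C·(-3, -6, 1) = (-6, -12, 2) = 2·(-3, -6, 1).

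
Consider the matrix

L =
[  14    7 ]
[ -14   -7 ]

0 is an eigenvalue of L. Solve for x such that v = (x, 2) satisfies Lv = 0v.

We need (L)v = 0.
L = [[14, 7], [-14, -7]].
Row 1: (14)·x + (7)·2 = 0
Row 2: (-14)·x + (-7)·2 = 0
Solving gives x = -1.
Check: L·(-1, 2) = (0, 0) = 0·(-1, 2).

-1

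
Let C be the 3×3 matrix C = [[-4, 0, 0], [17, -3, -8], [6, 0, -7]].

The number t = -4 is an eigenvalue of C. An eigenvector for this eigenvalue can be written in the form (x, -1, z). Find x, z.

1, 2

We need (C + 4I)v = 0.
C + 4I = [[0, 0, 0], [17, 1, -8], [6, 0, -3]].
Row 1: (0)·x + (0)·-1 + (0)·z = 0
Row 2: (17)·x + (1)·-1 + (-8)·z = 0
Row 3: (6)·x + (0)·-1 + (-3)·z = 0
Solving gives x = 1, z = 2.
Check: C·(1, -1, 2) = (-4, 4, -8) = -4·(1, -1, 2).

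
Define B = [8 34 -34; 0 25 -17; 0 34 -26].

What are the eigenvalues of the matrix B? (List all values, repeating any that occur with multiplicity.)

-9, 8, 8

The characteristic polynomial is p(lambda) = det(lambda·I - B).
Expanding the 3×3 determinant: p(lambda) = lambda^3 - 7·lambda^2 - 80·lambda + 576.
Rational-root test: lambda = 8 gives p(8) = 0.
Dividing by (lambda - 8) leaves lambda^2 + lambda - 72.
The quadratic factors as (lambda + 9)·(lambda - 8).
Eigenvalues: -9, 8, 8.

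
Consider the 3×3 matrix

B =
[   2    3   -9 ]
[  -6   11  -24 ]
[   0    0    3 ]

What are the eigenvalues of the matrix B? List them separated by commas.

Compute the characteristic polynomial p(λ) = det(λI - B).
Expanding along the first row, p(λ) = λ^3 - 16λ^2 + 79λ - 120.
Try λ = 3: p(3) = 0, so 3 is a root.
Factor out (λ - 3): p(λ) = (λ - 3)·(λ^2 - 13λ + 40).
The quadratic factors as (λ - 5)·(λ - 8).
Eigenvalues: 3, 5, 8.

3, 5, 8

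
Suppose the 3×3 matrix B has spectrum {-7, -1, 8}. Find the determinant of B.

56

det(B) is the product of the eigenvalues: (-7) · (-1) · (8) = 56.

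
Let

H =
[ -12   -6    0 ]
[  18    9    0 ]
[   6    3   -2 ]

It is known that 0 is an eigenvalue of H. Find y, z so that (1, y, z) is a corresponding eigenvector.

-2, 0

We need (H)v = 0.
H = [[-12, -6, 0], [18, 9, 0], [6, 3, -2]].
Row 1: (-12)·1 + (-6)·y + (0)·z = 0
Row 2: (18)·1 + (9)·y + (0)·z = 0
Row 3: (6)·1 + (3)·y + (-2)·z = 0
Solving gives y = -2, z = 0.
Check: H·(1, -2, 0) = (0, 0, 0) = 0·(1, -2, 0).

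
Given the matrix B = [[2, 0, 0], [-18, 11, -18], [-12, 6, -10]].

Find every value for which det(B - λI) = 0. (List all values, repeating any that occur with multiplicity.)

-1, 2, 2

The characteristic polynomial is p(t) = det(tI - B).
Cofactor expansion gives p(t) = t^3 - 3t^2 + 4.
Try t = 2: p(2) = 0, so 2 is a root.
Dividing by (t - 2) leaves t^2 - t - 2.
The quadratic factors as (t + 1)·(t - 2).
Eigenvalues: -1, 2, 2.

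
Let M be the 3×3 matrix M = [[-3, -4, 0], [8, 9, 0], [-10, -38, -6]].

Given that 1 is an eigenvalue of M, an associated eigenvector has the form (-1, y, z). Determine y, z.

1, -4

We need (M - 1I)v = 0.
M - 1I = [[-4, -4, 0], [8, 8, 0], [-10, -38, -7]].
Row 1: (-4)·-1 + (-4)·y + (0)·z = 0
Row 2: (8)·-1 + (8)·y + (0)·z = 0
Row 3: (-10)·-1 + (-38)·y + (-7)·z = 0
Solving gives y = 1, z = -4.
Check: M·(-1, 1, -4) = (-1, 1, -4) = 1·(-1, 1, -4).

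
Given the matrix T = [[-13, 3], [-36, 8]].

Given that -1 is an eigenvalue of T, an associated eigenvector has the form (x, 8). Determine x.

We need (T + 1I)v = 0.
T + 1I = [[-12, 3], [-36, 9]].
Row 1: (-12)·x + (3)·8 = 0
Row 2: (-36)·x + (9)·8 = 0
Solving gives x = 2.
Check: T·(2, 8) = (-2, -8) = -1·(2, 8).

2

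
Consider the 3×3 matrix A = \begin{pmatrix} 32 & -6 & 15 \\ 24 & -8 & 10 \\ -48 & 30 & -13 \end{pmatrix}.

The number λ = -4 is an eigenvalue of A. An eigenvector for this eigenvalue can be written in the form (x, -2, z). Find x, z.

We need (A + 4I)v = 0.
A + 4I = [[36, -6, 15], [24, -4, 10], [-48, 30, -9]].
Row 1: (36)·x + (-6)·-2 + (15)·z = 0
Row 2: (24)·x + (-4)·-2 + (10)·z = 0
Row 3: (-48)·x + (30)·-2 + (-9)·z = 0
Solving gives x = -2, z = 4.
Check: A·(-2, -2, 4) = (8, 8, -16) = -4·(-2, -2, 4).

-2, 4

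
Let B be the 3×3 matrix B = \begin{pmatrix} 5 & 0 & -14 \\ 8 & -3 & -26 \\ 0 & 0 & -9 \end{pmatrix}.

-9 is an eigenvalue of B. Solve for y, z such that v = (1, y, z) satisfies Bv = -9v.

We need (B + 9I)v = 0.
B + 9I = [[14, 0, -14], [8, 6, -26], [0, 0, 0]].
Row 1: (14)·1 + (0)·y + (-14)·z = 0
Row 2: (8)·1 + (6)·y + (-26)·z = 0
Row 3: (0)·1 + (0)·y + (0)·z = 0
Solving gives y = 3, z = 1.
Check: B·(1, 3, 1) = (-9, -27, -9) = -9·(1, 3, 1).

3, 1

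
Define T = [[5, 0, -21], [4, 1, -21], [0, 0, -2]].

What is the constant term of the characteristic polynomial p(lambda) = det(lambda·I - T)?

10

p(0) = det(0·I − T) = det(−T) = (−1)^3·det(T).
det(T) = -10, so p(0) = 10.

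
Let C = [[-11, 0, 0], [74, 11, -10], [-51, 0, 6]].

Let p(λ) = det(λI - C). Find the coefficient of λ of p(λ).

p(λ) = λ^3 - 6λ^2 - 121λ + 726.
The coefficient of λ is -121.

-121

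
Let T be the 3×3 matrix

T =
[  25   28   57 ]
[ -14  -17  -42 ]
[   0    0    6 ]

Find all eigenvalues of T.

-3, 6, 11

Set up det(λI - T) = 0.
Cofactor expansion gives p(λ) = λ^3 - 14λ^2 + 15λ + 198.
Try λ = -3: p(-3) = 0, so -3 is a root.
Dividing by (λ + 3) leaves λ^2 - 17λ + 66.
The quadratic factors as (λ - 6)·(λ - 11).
Eigenvalues: -3, 6, 11.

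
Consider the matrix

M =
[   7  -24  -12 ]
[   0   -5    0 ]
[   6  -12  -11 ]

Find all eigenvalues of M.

-5, -5, 1

The characteristic polynomial is p(lambda) = det(lambda·I - M).
Cofactor expansion gives p(lambda) = lambda^3 + 9·lambda^2 + 15·lambda - 25.
Rational-root test: lambda = 1 gives p(1) = 0.
Dividing by (lambda - 1) leaves lambda^2 + 10·lambda + 25.
The quadratic factor is (lambda + 5)^2.
Eigenvalues: -5, -5, 1.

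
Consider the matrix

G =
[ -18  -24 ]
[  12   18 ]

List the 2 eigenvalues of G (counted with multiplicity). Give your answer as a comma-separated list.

-6, 6

det(G - λI) = (-18 - λ)(18 - λ) - (-24)·(12) = λ^2 - 36.
This factors as (λ + 6)·(λ - 6) = 0.
Eigenvalues: -6, 6.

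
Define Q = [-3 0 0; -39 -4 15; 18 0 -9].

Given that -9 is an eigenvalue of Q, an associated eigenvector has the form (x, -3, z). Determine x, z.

We need (Q + 9I)v = 0.
Q + 9I = [[6, 0, 0], [-39, 5, 15], [18, 0, 0]].
Row 1: (6)·x + (0)·-3 + (0)·z = 0
Row 2: (-39)·x + (5)·-3 + (15)·z = 0
Row 3: (18)·x + (0)·-3 + (0)·z = 0
Solving gives x = 0, z = 1.
Check: Q·(0, -3, 1) = (0, 27, -9) = -9·(0, -3, 1).

0, 1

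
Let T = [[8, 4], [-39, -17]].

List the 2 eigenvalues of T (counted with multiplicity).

-5, -4

det(T - λI) = (8 - λ)(-17 - λ) - (4)·(-39) = λ^2 + 9λ + 20.
This factors as (λ + 5)·(λ + 4) = 0.
Eigenvalues: -5, -4.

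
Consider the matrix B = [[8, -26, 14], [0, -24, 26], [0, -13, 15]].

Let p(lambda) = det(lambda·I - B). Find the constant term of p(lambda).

176

p(lambda) = lambda^3 + lambda^2 - 94·lambda + 176.
The constant term is 176.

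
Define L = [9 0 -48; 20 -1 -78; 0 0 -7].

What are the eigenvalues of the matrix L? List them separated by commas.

Set up det(rI - L) = 0.
Cofactor expansion gives p(r) = r^3 - r^2 - 65r - 63.
Try r = -1: p(-1) = 0, so -1 is a root.
Factor out (r + 1): p(r) = (r + 1)·(r^2 - 2r - 63).
The quadratic factors as (r + 7)·(r - 9).
Eigenvalues: -7, -1, 9.

-7, -1, 9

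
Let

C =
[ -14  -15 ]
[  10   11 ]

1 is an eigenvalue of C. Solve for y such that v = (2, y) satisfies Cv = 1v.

We need (C - 1I)v = 0.
C - 1I = [[-15, -15], [10, 10]].
Row 1: (-15)·2 + (-15)·y = 0
Row 2: (10)·2 + (10)·y = 0
Solving gives y = -2.
Check: C·(2, -2) = (2, -2) = 1·(2, -2).

-2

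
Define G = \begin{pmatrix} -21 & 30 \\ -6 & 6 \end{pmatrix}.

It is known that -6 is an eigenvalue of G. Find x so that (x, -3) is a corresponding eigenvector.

-6

We need (G + 6I)v = 0.
G + 6I = [[-15, 30], [-6, 12]].
Row 1: (-15)·x + (30)·-3 = 0
Row 2: (-6)·x + (12)·-3 = 0
Solving gives x = -6.
Check: G·(-6, -3) = (36, 18) = -6·(-6, -3).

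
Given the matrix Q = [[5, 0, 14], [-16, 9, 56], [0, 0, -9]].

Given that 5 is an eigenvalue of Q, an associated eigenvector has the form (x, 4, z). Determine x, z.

1, 0

We need (Q - 5I)v = 0.
Q - 5I = [[0, 0, 14], [-16, 4, 56], [0, 0, -14]].
Row 1: (0)·x + (0)·4 + (14)·z = 0
Row 2: (-16)·x + (4)·4 + (56)·z = 0
Row 3: (0)·x + (0)·4 + (-14)·z = 0
Solving gives x = 1, z = 0.
Check: Q·(1, 4, 0) = (5, 20, 0) = 5·(1, 4, 0).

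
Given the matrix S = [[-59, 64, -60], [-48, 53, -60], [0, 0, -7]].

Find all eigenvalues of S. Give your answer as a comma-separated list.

-11, -7, 5

Set up det(μI - S) = 0.
Expanding along the first row, p(μ) = μ^3 + 13μ^2 - 13μ - 385.
Since p(5) = 0, μ = 5 is a root.
Dividing by (μ - 5) leaves μ^2 + 18μ + 77.
The quadratic factors as (μ + 11)·(μ + 7).
Eigenvalues: -11, -7, 5.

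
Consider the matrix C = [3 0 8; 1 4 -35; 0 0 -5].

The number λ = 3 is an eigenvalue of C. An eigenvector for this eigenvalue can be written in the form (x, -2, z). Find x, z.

We need (C - 3I)v = 0.
C - 3I = [[0, 0, 8], [1, 1, -35], [0, 0, -8]].
Row 1: (0)·x + (0)·-2 + (8)·z = 0
Row 2: (1)·x + (1)·-2 + (-35)·z = 0
Row 3: (0)·x + (0)·-2 + (-8)·z = 0
Solving gives x = 2, z = 0.
Check: C·(2, -2, 0) = (6, -6, 0) = 3·(2, -2, 0).

2, 0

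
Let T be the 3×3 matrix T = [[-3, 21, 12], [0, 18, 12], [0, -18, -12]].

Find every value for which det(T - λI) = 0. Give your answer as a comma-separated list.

-3, 0, 6

The characteristic polynomial is p(lambda) = det(lambda·I - T).
Expanding the 3×3 determinant: p(lambda) = lambda^3 - 3·lambda^2 - 18·lambda.
Since p(0) = 0, lambda = 0 is a root.
Dividing by lambda leaves lambda^2 - 3·lambda - 18.
The quadratic factors as (lambda + 3)·(lambda - 6).
Eigenvalues: -3, 0, 6.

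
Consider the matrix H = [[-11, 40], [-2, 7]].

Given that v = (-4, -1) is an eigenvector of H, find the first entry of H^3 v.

4

First find the eigenvalue: Hv = (4, 1) = -1·(-4, -1), so λ = -1.
Then H^3 v = λ^3·v = (-1)^3·(-4, -1) = -1·(-4, -1) = (4, 1).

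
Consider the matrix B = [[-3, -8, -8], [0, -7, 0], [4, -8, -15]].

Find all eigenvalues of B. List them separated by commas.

Set up det(μI - B) = 0.
Cofactor expansion gives p(μ) = μ^3 + 25μ^2 + 203μ + 539.
Since p(-7) = 0, μ = -7 is a root.
Factor out (μ + 7): p(μ) = (μ + 7)·(μ^2 + 18μ + 77).
The quadratic factors as (μ + 11)·(μ + 7).
Eigenvalues: -11, -7, -7.

-11, -7, -7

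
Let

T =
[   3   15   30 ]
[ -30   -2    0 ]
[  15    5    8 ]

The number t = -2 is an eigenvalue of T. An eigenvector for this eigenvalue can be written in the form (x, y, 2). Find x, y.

We need (T + 2I)v = 0.
T + 2I = [[5, 15, 30], [-30, 0, 0], [15, 5, 10]].
Row 1: (5)·x + (15)·y + (30)·2 = 0
Row 2: (-30)·x + (0)·y + (0)·2 = 0
Row 3: (15)·x + (5)·y + (10)·2 = 0
Solving gives x = 0, y = -4.
Check: T·(0, -4, 2) = (0, 8, -4) = -2·(0, -4, 2).

0, -4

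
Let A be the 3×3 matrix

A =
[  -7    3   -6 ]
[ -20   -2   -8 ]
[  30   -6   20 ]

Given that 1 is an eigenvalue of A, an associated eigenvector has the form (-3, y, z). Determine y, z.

We need (A - 1I)v = 0.
A - 1I = [[-8, 3, -6], [-20, -3, -8], [30, -6, 19]].
Row 1: (-8)·-3 + (3)·y + (-6)·z = 0
Row 2: (-20)·-3 + (-3)·y + (-8)·z = 0
Row 3: (30)·-3 + (-6)·y + (19)·z = 0
Solving gives y = 4, z = 6.
Check: A·(-3, 4, 6) = (-3, 4, 6) = 1·(-3, 4, 6).

4, 6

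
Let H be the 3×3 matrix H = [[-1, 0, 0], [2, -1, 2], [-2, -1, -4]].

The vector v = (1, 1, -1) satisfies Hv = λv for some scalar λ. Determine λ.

-1

Compute Hv: H·(1, 1, -1) = (-1, -1, 1).
Since Hv = λv, compare component 1: -1 = λ·1, so λ = -1.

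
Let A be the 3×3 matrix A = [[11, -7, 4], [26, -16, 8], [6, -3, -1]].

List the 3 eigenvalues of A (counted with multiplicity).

Set up det(rI - A) = 0.
Expanding the 3×3 determinant: p(r) = r^3 + 6r^2 + 11r + 6.
Rational-root test: r = -2 gives p(-2) = 0.
Factor out (r + 2): p(r) = (r + 2)·(r^2 + 4r + 3).
The quadratic factors as (r + 3)·(r + 1).
Eigenvalues: -3, -2, -1.

-3, -2, -1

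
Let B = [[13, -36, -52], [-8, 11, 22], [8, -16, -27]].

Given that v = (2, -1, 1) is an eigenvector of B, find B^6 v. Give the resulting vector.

(31250, -15625, 15625)

First find the eigenvalue: Bv = (10, -5, 5) = 5·(2, -1, 1), so λ = 5.
Then B^6 v = λ^6·v = 5^6·(2, -1, 1) = 15625·(2, -1, 1) = (31250, -15625, 15625).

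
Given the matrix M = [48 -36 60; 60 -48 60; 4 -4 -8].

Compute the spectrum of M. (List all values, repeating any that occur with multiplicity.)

Compute the characteristic polynomial p(λ) = det(λI - M).
Expanding along the first row, p(λ) = λ^3 + 8λ^2 - 144λ - 1152.
Try λ = -8: p(-8) = 0, so -8 is a root.
Factor out (λ + 8): p(λ) = (λ + 8)·(λ^2 - 144).
The quadratic factors as (λ + 12)·(λ - 12).
Eigenvalues: -12, -8, 12.

-12, -8, 12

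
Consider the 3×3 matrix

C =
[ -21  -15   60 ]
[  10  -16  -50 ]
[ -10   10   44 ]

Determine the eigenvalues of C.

-6, 4, 9

Set up det(tI - C) = 0.
Expanding along the first row, p(t) = t^3 - 7t^2 - 42t + 216.
Try t = 4: p(4) = 0, so 4 is a root.
Dividing by (t - 4) leaves t^2 - 3t - 54.
The quadratic factors as (t + 6)·(t - 9).
Eigenvalues: -6, 4, 9.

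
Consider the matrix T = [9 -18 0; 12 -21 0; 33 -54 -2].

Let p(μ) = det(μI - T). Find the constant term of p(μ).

54

p(μ) = μ^3 + 14μ^2 + 51μ + 54.
The constant term is 54.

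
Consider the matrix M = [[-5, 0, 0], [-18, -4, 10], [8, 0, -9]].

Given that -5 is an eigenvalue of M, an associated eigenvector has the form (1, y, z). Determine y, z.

We need (M + 5I)v = 0.
M + 5I = [[0, 0, 0], [-18, 1, 10], [8, 0, -4]].
Row 1: (0)·1 + (0)·y + (0)·z = 0
Row 2: (-18)·1 + (1)·y + (10)·z = 0
Row 3: (8)·1 + (0)·y + (-4)·z = 0
Solving gives y = -2, z = 2.
Check: M·(1, -2, 2) = (-5, 10, -10) = -5·(1, -2, 2).

-2, 2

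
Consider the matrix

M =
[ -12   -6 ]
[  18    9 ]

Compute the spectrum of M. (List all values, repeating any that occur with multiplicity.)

-3, 0

det(M - λI) = (-12 - λ)(9 - λ) - (-6)·(18) = λ^2 + 3λ.
This factors as (λ + 3)·λ = 0.
Eigenvalues: -3, 0.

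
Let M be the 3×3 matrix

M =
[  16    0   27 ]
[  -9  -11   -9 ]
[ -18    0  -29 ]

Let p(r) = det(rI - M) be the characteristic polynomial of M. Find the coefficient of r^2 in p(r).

24

The coefficient of r^2 of det(rI - M) is −trace(M).
trace(M) = (16) + (-11) + (-29) = -24, so the coefficient is 24.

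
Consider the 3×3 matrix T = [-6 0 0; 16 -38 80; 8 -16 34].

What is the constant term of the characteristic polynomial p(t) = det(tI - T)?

-72

p(0) = det(0·I − T) = det(−T) = (−1)^3·det(T).
det(T) = 72, so p(0) = -72.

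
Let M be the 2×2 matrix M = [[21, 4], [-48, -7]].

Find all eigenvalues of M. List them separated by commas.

det(M - tI) = (21 - t)(-7 - t) - (4)·(-48) = t^2 - 14t + 45.
This factors as (t - 5)·(t - 9) = 0.
Eigenvalues: 5, 9.

5, 9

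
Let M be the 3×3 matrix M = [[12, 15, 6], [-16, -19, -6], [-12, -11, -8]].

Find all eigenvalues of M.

The characteristic polynomial is p(r) = det(rI - M).
Expanding along the first row, p(r) = r^3 + 15r^2 + 74r + 120.
Rational-root test: r = -4 gives p(-4) = 0.
Dividing by (r + 4) leaves r^2 + 11r + 30.
The quadratic factors as (r + 6)·(r + 5).
Eigenvalues: -6, -5, -4.

-6, -5, -4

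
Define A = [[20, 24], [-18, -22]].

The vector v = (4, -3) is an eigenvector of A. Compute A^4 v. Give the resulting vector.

(64, -48)

First find the eigenvalue: Av = (8, -6) = 2·(4, -3), so λ = 2.
Then A^4 v = λ^4·v = 2^4·(4, -3) = 16·(4, -3) = (64, -48).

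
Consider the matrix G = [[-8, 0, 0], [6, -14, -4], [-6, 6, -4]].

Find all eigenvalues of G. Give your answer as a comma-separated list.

Compute the characteristic polynomial p(λ) = det(λI - G).
Cofactor expansion gives p(λ) = λ^3 + 26λ^2 + 224λ + 640.
Try λ = -8: p(-8) = 0, so -8 is a root.
Factor out (λ + 8): p(λ) = (λ + 8)·(λ^2 + 18λ + 80).
The quadratic factors as (λ + 10)·(λ + 8).
Eigenvalues: -10, -8, -8.

-10, -8, -8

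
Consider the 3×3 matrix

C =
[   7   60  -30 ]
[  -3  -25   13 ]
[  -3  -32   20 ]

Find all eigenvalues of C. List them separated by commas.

-3, -2, 7

Set up det(lambda·I - C) = 0.
Expanding the 3×3 determinant: p(lambda) = lambda^3 - 2·lambda^2 - 29·lambda - 42.
Since p(-2) = 0, lambda = -2 is a root.
Factor out (lambda + 2): p(lambda) = (lambda + 2)·(lambda^2 - 4·lambda - 21).
The quadratic factors as (lambda + 3)·(lambda - 7).
Eigenvalues: -3, -2, 7.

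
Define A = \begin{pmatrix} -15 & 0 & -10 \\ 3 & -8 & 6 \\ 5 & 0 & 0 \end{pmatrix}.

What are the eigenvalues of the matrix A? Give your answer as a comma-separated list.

-10, -8, -5

Compute the characteristic polynomial p(λ) = det(λI - A).
Expanding the 3×3 determinant: p(λ) = λ^3 + 23λ^2 + 170λ + 400.
Rational-root test: λ = -10 gives p(-10) = 0.
Factor out (λ + 10): p(λ) = (λ + 10)·(λ^2 + 13λ + 40).
The quadratic factors as (λ + 8)·(λ + 5).
Eigenvalues: -10, -8, -5.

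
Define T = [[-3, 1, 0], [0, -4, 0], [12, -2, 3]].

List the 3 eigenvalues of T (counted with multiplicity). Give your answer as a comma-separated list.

-4, -3, 3

Compute the characteristic polynomial p(λ) = det(λI - T).
Expanding along the first row, p(λ) = λ^3 + 4λ^2 - 9λ - 36.
Try λ = -3: p(-3) = 0, so -3 is a root.
Factor out (λ + 3): p(λ) = (λ + 3)·(λ^2 + λ - 12).
The quadratic factors as (λ + 4)·(λ - 3).
Eigenvalues: -4, -3, 3.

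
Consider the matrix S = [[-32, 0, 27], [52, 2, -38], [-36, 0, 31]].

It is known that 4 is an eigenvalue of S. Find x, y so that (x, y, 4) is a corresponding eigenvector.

We need (S - 4I)v = 0.
S - 4I = [[-36, 0, 27], [52, -2, -38], [-36, 0, 27]].
Row 1: (-36)·x + (0)·y + (27)·4 = 0
Row 2: (52)·x + (-2)·y + (-38)·4 = 0
Row 3: (-36)·x + (0)·y + (27)·4 = 0
Solving gives x = 3, y = 2.
Check: S·(3, 2, 4) = (12, 8, 16) = 4·(3, 2, 4).

3, 2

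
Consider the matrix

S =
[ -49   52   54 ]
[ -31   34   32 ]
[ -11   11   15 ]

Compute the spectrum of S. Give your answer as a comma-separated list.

-7, 3, 4

The characteristic polynomial is p(μ) = det(μI - S).
Expanding along the first row, p(μ) = μ^3 - 37μ + 84.
Try μ = 4: p(4) = 0, so 4 is a root.
Factor out (μ - 4): p(μ) = (μ - 4)·(μ^2 + 4μ - 21).
The quadratic factors as (μ + 7)·(μ - 3).
Eigenvalues: -7, 3, 4.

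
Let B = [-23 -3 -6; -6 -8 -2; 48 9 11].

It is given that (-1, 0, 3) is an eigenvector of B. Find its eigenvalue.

Compute Bv: B·(-1, 0, 3) = (5, 0, -15).
Since Bv = λv, compare component 1: 5 = λ·-1, so λ = -5.

-5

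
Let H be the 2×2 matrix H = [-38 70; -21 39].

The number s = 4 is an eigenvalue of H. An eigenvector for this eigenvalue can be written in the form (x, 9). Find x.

15

We need (H - 4I)v = 0.
H - 4I = [[-42, 70], [-21, 35]].
Row 1: (-42)·x + (70)·9 = 0
Row 2: (-21)·x + (35)·9 = 0
Solving gives x = 15.
Check: H·(15, 9) = (60, 36) = 4·(15, 9).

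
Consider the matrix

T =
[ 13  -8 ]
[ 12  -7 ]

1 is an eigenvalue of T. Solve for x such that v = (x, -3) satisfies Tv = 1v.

We need (T - 1I)v = 0.
T - 1I = [[12, -8], [12, -8]].
Row 1: (12)·x + (-8)·-3 = 0
Row 2: (12)·x + (-8)·-3 = 0
Solving gives x = -2.
Check: T·(-2, -3) = (-2, -3) = 1·(-2, -3).

-2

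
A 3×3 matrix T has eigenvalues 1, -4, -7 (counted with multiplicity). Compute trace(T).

-10

trace(T) is the sum of the eigenvalues: (1) + (-4) + (-7) = -10.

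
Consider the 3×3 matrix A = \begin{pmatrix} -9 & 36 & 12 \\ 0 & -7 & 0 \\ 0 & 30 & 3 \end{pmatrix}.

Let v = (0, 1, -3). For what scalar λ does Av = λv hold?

Compute Av: A·(0, 1, -3) = (0, -7, 21).
Since Av = λv, compare component 2: -7 = λ·1, so λ = -7.

-7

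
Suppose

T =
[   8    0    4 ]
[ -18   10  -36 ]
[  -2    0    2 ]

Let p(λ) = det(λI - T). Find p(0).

p(0) = det(0·I − T) = det(−T) = (−1)^3·det(T).
det(T) = 240, so p(0) = -240.

-240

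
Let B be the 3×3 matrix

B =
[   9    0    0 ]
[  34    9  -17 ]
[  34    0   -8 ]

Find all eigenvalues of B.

-8, 9, 9

The characteristic polynomial is p(μ) = det(μI - B).
Expanding along the first row, p(μ) = μ^3 - 10μ^2 - 63μ + 648.
Try μ = 9: p(9) = 0, so 9 is a root.
Dividing by (μ - 9) leaves μ^2 - μ - 72.
The quadratic factors as (μ + 8)·(μ - 9).
Eigenvalues: -8, 9, 9.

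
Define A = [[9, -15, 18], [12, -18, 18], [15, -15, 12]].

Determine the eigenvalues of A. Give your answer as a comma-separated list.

-6, -3, 12

The characteristic polynomial is p(r) = det(rI - A).
Cofactor expansion gives p(r) = r^3 - 3r^2 - 90r - 216.
Rational-root test: r = -6 gives p(-6) = 0.
Dividing by (r + 6) leaves r^2 - 9r - 36.
The quadratic factors as (r + 3)·(r - 12).
Eigenvalues: -6, -3, 12.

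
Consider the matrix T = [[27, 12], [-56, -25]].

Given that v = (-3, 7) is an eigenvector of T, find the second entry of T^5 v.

First find the eigenvalue: Tv = (3, -7) = -1·(-3, 7), so λ = -1.
Then T^5 v = λ^5·v = (-1)^5·(-3, 7) = -1·(-3, 7) = (3, -7).

-7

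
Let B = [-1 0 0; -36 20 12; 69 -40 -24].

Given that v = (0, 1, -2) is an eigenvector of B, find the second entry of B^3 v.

First find the eigenvalue: Bv = (0, -4, 8) = -4·(0, 1, -2), so λ = -4.
Then B^3 v = λ^3·v = (-4)^3·(0, 1, -2) = -64·(0, 1, -2) = (0, -64, 128).

-64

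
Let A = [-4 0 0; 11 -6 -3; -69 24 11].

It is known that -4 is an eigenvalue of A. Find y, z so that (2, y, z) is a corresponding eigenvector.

We need (A + 4I)v = 0.
A + 4I = [[0, 0, 0], [11, -2, -3], [-69, 24, 15]].
Row 1: (0)·2 + (0)·y + (0)·z = 0
Row 2: (11)·2 + (-2)·y + (-3)·z = 0
Row 3: (-69)·2 + (24)·y + (15)·z = 0
Solving gives y = 2, z = 6.
Check: A·(2, 2, 6) = (-8, -8, -24) = -4·(2, 2, 6).

2, 6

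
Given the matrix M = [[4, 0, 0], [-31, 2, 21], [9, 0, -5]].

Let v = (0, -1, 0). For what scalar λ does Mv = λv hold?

2

Compute Mv: M·(0, -1, 0) = (0, -2, 0).
Since Mv = λv, compare component 2: -2 = λ·-1, so λ = 2.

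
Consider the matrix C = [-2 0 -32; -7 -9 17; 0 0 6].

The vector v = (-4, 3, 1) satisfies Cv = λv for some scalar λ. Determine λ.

6

Compute Cv: C·(-4, 3, 1) = (-24, 18, 6).
Since Cv = λv, compare component 1: -24 = λ·-4, so λ = 6.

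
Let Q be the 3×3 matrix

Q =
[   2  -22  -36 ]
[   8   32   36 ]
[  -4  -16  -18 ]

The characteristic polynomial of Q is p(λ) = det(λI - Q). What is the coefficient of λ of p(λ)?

p(λ) = λ^3 - 16λ^2 + 60λ.
The coefficient of λ is 60.

60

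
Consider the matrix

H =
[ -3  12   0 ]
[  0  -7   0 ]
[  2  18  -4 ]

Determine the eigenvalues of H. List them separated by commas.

The characteristic polynomial is p(s) = det(sI - H).
Cofactor expansion gives p(s) = s^3 + 14s^2 + 61s + 84.
Since p(-4) = 0, s = -4 is a root.
Factor out (s + 4): p(s) = (s + 4)·(s^2 + 10s + 21).
The quadratic factors as (s + 7)·(s + 3).
Eigenvalues: -7, -4, -3.

-7, -4, -3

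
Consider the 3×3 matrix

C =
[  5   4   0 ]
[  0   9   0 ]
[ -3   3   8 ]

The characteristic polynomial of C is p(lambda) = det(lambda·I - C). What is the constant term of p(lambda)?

-360

p(lambda) = lambda^3 - 22·lambda^2 + 157·lambda - 360.
The constant term is -360.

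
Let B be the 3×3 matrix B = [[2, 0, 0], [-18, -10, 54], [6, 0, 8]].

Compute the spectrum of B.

Set up det(sI - B) = 0.
Expanding the 3×3 determinant: p(s) = s^3 - 84s + 160.
Try s = -10: p(-10) = 0, so -10 is a root.
Factor out (s + 10): p(s) = (s + 10)·(s^2 - 10s + 16).
The quadratic factors as (s - 2)·(s - 8).
Eigenvalues: -10, 2, 8.

-10, 2, 8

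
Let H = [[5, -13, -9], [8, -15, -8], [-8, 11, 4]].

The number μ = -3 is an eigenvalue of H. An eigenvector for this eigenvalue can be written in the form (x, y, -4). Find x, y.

2, 4

We need (H + 3I)v = 0.
H + 3I = [[8, -13, -9], [8, -12, -8], [-8, 11, 7]].
Row 1: (8)·x + (-13)·y + (-9)·-4 = 0
Row 2: (8)·x + (-12)·y + (-8)·-4 = 0
Row 3: (-8)·x + (11)·y + (7)·-4 = 0
Solving gives x = 2, y = 4.
Check: H·(2, 4, -4) = (-6, -12, 12) = -3·(2, 4, -4).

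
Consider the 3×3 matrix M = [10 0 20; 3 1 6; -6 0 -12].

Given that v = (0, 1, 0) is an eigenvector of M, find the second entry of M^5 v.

First find the eigenvalue: Mv = (0, 1, 0) = 1·(0, 1, 0), so λ = 1.
Then M^5 v = λ^5·v = 1^5·(0, 1, 0) = 1·(0, 1, 0) = (0, 1, 0).

1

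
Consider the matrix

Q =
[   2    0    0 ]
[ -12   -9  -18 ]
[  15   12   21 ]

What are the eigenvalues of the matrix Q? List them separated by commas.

2, 3, 9

Set up det(rI - Q) = 0.
Expanding along the first row, p(r) = r^3 - 14r^2 + 51r - 54.
Since p(2) = 0, r = 2 is a root.
Factor out (r - 2): p(r) = (r - 2)·(r^2 - 12r + 27).
The quadratic factors as (r - 3)·(r - 9).
Eigenvalues: 2, 3, 9.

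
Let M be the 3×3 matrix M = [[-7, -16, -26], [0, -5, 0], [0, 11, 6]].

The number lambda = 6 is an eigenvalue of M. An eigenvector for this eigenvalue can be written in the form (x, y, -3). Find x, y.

We need (M - 6I)v = 0.
M - 6I = [[-13, -16, -26], [0, -11, 0], [0, 11, 0]].
Row 1: (-13)·x + (-16)·y + (-26)·-3 = 0
Row 2: (0)·x + (-11)·y + (0)·-3 = 0
Row 3: (0)·x + (11)·y + (0)·-3 = 0
Solving gives x = 6, y = 0.
Check: M·(6, 0, -3) = (36, 0, -18) = 6·(6, 0, -3).

6, 0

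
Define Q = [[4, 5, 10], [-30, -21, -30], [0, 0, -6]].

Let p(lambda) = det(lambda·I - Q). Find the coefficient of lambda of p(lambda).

p(lambda) = lambda^3 + 23·lambda^2 + 168·lambda + 396.
The coefficient of lambda is 168.

168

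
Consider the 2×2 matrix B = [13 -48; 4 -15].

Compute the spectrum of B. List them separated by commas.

-3, 1

det(B - rI) = (13 - r)(-15 - r) - (-48)·(4) = r^2 + 2r - 3.
This factors as (r + 3)·(r - 1) = 0.
Eigenvalues: -3, 1.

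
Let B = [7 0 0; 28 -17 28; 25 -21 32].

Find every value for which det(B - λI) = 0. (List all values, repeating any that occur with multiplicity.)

4, 7, 11

Set up det(tI - B) = 0.
Cofactor expansion gives p(t) = t^3 - 22t^2 + 149t - 308.
Try t = 4: p(4) = 0, so 4 is a root.
Dividing by (t - 4) leaves t^2 - 18t + 77.
The quadratic factors as (t - 7)·(t - 11).
Eigenvalues: 4, 7, 11.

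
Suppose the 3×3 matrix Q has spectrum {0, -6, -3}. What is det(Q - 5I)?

If Q has eigenvalues 0, -6, -3, then Q - 5I has eigenvalues -5, -11, -8.
det(Q - 5I) = (-5) · (-11) · (-8) = -440.

-440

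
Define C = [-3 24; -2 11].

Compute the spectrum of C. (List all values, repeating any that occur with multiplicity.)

3, 5

det(C - tI) = (-3 - t)(11 - t) - (24)·(-2) = t^2 - 8t + 15.
This factors as (t - 3)·(t - 5) = 0.
Eigenvalues: 3, 5.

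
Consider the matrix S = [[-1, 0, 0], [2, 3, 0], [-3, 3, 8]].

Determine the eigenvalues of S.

-1, 3, 8

S is lower triangular, so its eigenvalues are the diagonal entries.
Diagonal: -1, 3, 8.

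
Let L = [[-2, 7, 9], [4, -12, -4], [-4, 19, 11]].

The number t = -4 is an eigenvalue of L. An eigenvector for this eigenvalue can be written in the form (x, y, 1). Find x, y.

-1, -1

We need (L + 4I)v = 0.
L + 4I = [[2, 7, 9], [4, -8, -4], [-4, 19, 15]].
Row 1: (2)·x + (7)·y + (9)·1 = 0
Row 2: (4)·x + (-8)·y + (-4)·1 = 0
Row 3: (-4)·x + (19)·y + (15)·1 = 0
Solving gives x = -1, y = -1.
Check: L·(-1, -1, 1) = (4, 4, -4) = -4·(-1, -1, 1).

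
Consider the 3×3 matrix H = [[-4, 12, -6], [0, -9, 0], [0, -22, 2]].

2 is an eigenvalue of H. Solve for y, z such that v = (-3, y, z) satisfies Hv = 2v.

0, 3

We need (H - 2I)v = 0.
H - 2I = [[-6, 12, -6], [0, -11, 0], [0, -22, 0]].
Row 1: (-6)·-3 + (12)·y + (-6)·z = 0
Row 2: (0)·-3 + (-11)·y + (0)·z = 0
Row 3: (0)·-3 + (-22)·y + (0)·z = 0
Solving gives y = 0, z = 3.
Check: H·(-3, 0, 3) = (-6, 0, 6) = 2·(-3, 0, 3).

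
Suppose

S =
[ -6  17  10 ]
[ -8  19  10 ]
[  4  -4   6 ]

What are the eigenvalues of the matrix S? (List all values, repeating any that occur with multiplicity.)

Compute the characteristic polynomial p(r) = det(rI - S).
Expanding the 3×3 determinant: p(r) = r^3 - 19r^2 + 100r - 132.
Since p(6) = 0, r = 6 is a root.
Factor out (r - 6): p(r) = (r - 6)·(r^2 - 13r + 22).
The quadratic factors as (r - 2)·(r - 11).
Eigenvalues: 2, 6, 11.

2, 6, 11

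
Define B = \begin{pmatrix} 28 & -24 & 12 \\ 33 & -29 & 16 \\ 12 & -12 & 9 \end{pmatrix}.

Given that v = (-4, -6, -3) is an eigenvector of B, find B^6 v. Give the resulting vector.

(-4, -6, -3)

First find the eigenvalue: Bv = (-4, -6, -3) = 1·(-4, -6, -3), so λ = 1.
Then B^6 v = λ^6·v = 1^6·(-4, -6, -3) = 1·(-4, -6, -3) = (-4, -6, -3).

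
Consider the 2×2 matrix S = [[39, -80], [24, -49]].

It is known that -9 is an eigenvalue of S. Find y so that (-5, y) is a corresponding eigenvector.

We need (S + 9I)v = 0.
S + 9I = [[48, -80], [24, -40]].
Row 1: (48)·-5 + (-80)·y = 0
Row 2: (24)·-5 + (-40)·y = 0
Solving gives y = -3.
Check: S·(-5, -3) = (45, 27) = -9·(-5, -3).

-3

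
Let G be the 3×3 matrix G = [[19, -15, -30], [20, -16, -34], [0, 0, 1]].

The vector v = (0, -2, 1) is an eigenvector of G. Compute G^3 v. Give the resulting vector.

First find the eigenvalue: Gv = (0, -2, 1) = 1·(0, -2, 1), so λ = 1.
Then G^3 v = λ^3·v = 1^3·(0, -2, 1) = 1·(0, -2, 1) = (0, -2, 1).

(0, -2, 1)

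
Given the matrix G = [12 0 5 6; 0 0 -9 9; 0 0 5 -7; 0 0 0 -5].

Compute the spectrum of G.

-5, 0, 5, 12

G is upper triangular, so its eigenvalues are the diagonal entries.
Diagonal: 12, 0, 5, -5.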